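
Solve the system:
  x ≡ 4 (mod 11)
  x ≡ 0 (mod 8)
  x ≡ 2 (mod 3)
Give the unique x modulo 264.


Moduli 11, 8, 3 are pairwise coprime; by CRT there is a unique solution modulo M = 11 · 8 · 3 = 264.
Solve pairwise, accumulating the modulus:
  Start with x ≡ 4 (mod 11).
  Combine with x ≡ 0 (mod 8): since gcd(11, 8) = 1, we get a unique residue mod 88.
    Write x = 4 + 11·t and substitute into x ≡ 0 (mod 8): 11·t ≡ 0 − 4 = -4 (mod 8).
    Reduce coefficients mod 8: 3·t ≡ 4 (mod 8).
    The inverse of 3 mod 8 is 3 (since 3·3 = 9 = 1·8 + 1), so t ≡ 3·4 = 12 ≡ 4 (mod 8).
    Then x = 4 + 11·4 = 48, valid modulo lcm(11, 8) = 88: x ≡ 48 (mod 88).
  Combine with x ≡ 2 (mod 3): since gcd(88, 3) = 1, we get a unique residue mod 264.
    Write x = 48 + 88·t and substitute into x ≡ 2 (mod 3): 88·t ≡ 2 − 48 = -46 (mod 3).
    Reduce coefficients mod 3: 1·t ≡ 2 (mod 3).
    So t ≡ 2 (mod 3).
    Then x = 48 + 88·2 = 224, valid modulo lcm(88, 3) = 264: x ≡ 224 (mod 264).
Verify: 224 mod 11 = 4 ✓, 224 mod 8 = 0 ✓, 224 mod 3 = 2 ✓.

x ≡ 224 (mod 264).


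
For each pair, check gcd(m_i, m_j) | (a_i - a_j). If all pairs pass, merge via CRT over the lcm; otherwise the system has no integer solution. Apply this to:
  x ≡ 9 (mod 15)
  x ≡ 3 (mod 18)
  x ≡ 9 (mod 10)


Moduli 15, 18, 10 are not pairwise coprime, so CRT works modulo lcm(m_i) when all pairwise compatibility conditions hold.
Pairwise compatibility: gcd(m_i, m_j) must divide a_i - a_j for every pair.
Merge one congruence at a time:
  Start: x ≡ 9 (mod 15).
  Combine with x ≡ 3 (mod 18): gcd(15, 18) = 3; 3 - 9 = -6, which IS divisible by 3, so compatible.
    Write x = 9 + 15·t and substitute into x ≡ 3 (mod 18): 15·t ≡ 3 − 9 = -6 (mod 18).
    Divide the congruence (and modulus) by g = 3: 5·t ≡ -2 (mod 6).
    Reduce coefficients mod 6: 5·t ≡ 4 (mod 6).
    The inverse of 5 mod 6 is 5 (since 5·5 = 25 = 4·6 + 1), so t ≡ 5·4 = 20 ≡ 2 (mod 6).
    Then x = 9 + 15·2 = 39, valid modulo lcm(15, 18) = 90: x ≡ 39 (mod 90).
  Combine with x ≡ 9 (mod 10): gcd(90, 10) = 10; 9 - 39 = -30, which IS divisible by 10, so compatible.
    Write x = 39 + 90·t and substitute into x ≡ 9 (mod 10): 90·t ≡ 9 − 39 = -30 (mod 10).
    Divide the congruence (and modulus) by g = 10: 9·t ≡ -3 (mod 1).
    Modulo 1 every t works; take t = 0.
    Then x = 39 + 90·0 = 39, valid modulo lcm(90, 10) = 90: x ≡ 39 (mod 90).
Verify: 39 mod 15 = 9, 39 mod 18 = 3, 39 mod 10 = 9.

x ≡ 39 (mod 90).


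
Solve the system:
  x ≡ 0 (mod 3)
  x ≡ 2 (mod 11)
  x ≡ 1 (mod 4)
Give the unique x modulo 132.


Moduli 3, 11, 4 are pairwise coprime; by CRT there is a unique solution modulo M = 3 · 11 · 4 = 132.
Solve pairwise, accumulating the modulus:
  Start with x ≡ 0 (mod 3).
  Combine with x ≡ 2 (mod 11): since gcd(3, 11) = 1, we get a unique residue mod 33.
    Write x = 0 + 3·t and substitute into x ≡ 2 (mod 11): 3·t ≡ 2 − 0 = 2 (mod 11).
    The inverse of 3 mod 11 is 4 (since 3·4 = 12 = 1·11 + 1), so t ≡ 4·2 = 8 ≡ 8 (mod 11).
    Then x = 0 + 3·8 = 24, valid modulo lcm(3, 11) = 33: x ≡ 24 (mod 33).
  Combine with x ≡ 1 (mod 4): since gcd(33, 4) = 1, we get a unique residue mod 132.
    Write x = 24 + 33·t and substitute into x ≡ 1 (mod 4): 33·t ≡ 1 − 24 = -23 (mod 4).
    Reduce coefficients mod 4: 1·t ≡ 1 (mod 4).
    So t ≡ 1 (mod 4).
    Then x = 24 + 33·1 = 57, valid modulo lcm(33, 4) = 132: x ≡ 57 (mod 132).
Verify: 57 mod 3 = 0 ✓, 57 mod 11 = 2 ✓, 57 mod 4 = 1 ✓.

x ≡ 57 (mod 132).


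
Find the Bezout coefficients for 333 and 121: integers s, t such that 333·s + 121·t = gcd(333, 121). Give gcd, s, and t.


Euclidean algorithm on (333, 121) — divide until remainder is 0:
  333 = 2 · 121 + 91
  121 = 1 · 91 + 30
  91 = 3 · 30 + 1
  30 = 30 · 1 + 0
gcd(333, 121) = 1.
Track Bezout coefficients alongside the remainders: start with r₀ = 333 = a·1 + b·0 (s = 1, t = 0) and r₁ = 121 = a·0 + b·1 (s = 0, t = 1); each new remainder r_{k+1} = r_{k-1} − q_k·r_k inherits s_{k+1} = s_{k-1} − q_k·s_k, t_{k+1} = t_{k-1} − q_k·t_k, so r_k = a·s_k + b·t_k at every step:
  q = 2: r = 91, s = 1 − 2·0 = 1, t = 0 − 2·1 = -2  (check: 333·1 + 121·(-2) = 91)
  q = 1: r = 30, s = 0 − 1·1 = -1, t = 1 − 1·(-2) = 3  (check: 333·(-1) + 121·3 = 30)
  q = 3: r = 1, s = 1 − 3·(-1) = 4, t = -2 − 3·3 = -11  (check: 333·4 + 121·(-11) = 1)
The row with r = 1 (the gcd) gives the Bezout coefficients s = 4, t = -11.
Result: 333 · (4) + 121 · (-11) = 1.

gcd(333, 121) = 1; s = 4, t = -11 (check: 333·4 + 121·(-11) = 1).


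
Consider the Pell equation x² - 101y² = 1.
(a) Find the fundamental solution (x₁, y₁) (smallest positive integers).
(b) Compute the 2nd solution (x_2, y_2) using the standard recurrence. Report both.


Step 1: Find the fundamental solution (x₁, y₁) of x² - 101y² = 1.
  Expand √101 as a continued fraction. a₀ = ⌊√101⌋ = 10; iterate m_{k+1} = d_k·a_k − m_k, d_{k+1} = (101 − m_{k+1}²)/d_k, a_{k+1} = ⌊(a₀ + m_{k+1})/d_{k+1}⌋ (starting m₀ = 0, d₀ = 1), with convergents p_k = a_k·p_{k-1} + p_{k-2}, q_k = a_k·q_{k-1} + q_{k-2} (p₋₁ = 1, q₋₁ = 0):
  k = 0: a₀ = 10; p₀/q₀ = 10/1; p₀² − 101·q₀² = 100 − 101 = -1.
  k = 1: m = 10, d = 1, a = ⌊(10 + 10)/1⌋ = 20; p/q = (20·10 + 1)/(20·1 + 0) = 201/20; p² − 101·q² = 40401 − 40400 = 1.
  The first convergent with p² − 101·q² = 1 gives the fundamental solution (x₁, y₁) = (201, 20).
Step 2: Apply the recurrence (x_{n+1}, y_{n+1}) = (x₁x_n + 101y₁y_n, x₁y_n + y₁x_n) repeatedly.
  From (x_1, y_1) = (201, 20): x_2 = 201·201 + 101·20·20 = 80801; y_2 = 201·20 + 20·201 = 8040.
Step 3: Verify x_2² - 101·y_2² = 6528801601 - 6528801600 = 1 (should be 1). ✓

(x_1, y_1) = (201, 20); (x_2, y_2) = (80801, 8040).


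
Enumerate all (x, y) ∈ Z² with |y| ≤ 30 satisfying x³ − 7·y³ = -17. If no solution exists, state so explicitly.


The equation is x³ - 7y³ = -17. For fixed y, x³ = 7·y³ − 17, so a solution requires the RHS to be a perfect cube.
Strategy: iterate y from -30 to 30, compute RHS = 7·y³ − 17, and check whether it is a (positive or negative) perfect cube.
Check small values of y:
  y = 0: RHS = -17 is not a perfect cube.
  y = 1: RHS = -10 is not a perfect cube.
  y = -1: RHS = -24 is not a perfect cube.
  y = 2: RHS = 39 is not a perfect cube.
  y = -2: RHS = -73 is not a perfect cube.
  y = 3: RHS = 172 is not a perfect cube.
  y = -3: RHS = -206 is not a perfect cube.
Continuing the search up to |y| = 30 finds no solutions either.
No (x, y) in the scanned range satisfies the equation.

No integer solutions with |y| ≤ 30.


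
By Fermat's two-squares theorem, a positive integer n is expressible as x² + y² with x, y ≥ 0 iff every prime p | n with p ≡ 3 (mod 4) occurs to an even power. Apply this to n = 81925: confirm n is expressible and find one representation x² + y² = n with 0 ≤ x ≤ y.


Step 1: Factor n = 81925 = 5^2 · 29 · 113.
Step 2: Check the mod-4 condition on each prime factor: 5 ≡ 1 (mod 4), exponent 2; 29 ≡ 1 (mod 4), exponent 1; 113 ≡ 1 (mod 4), exponent 1.
All primes ≡ 3 (mod 4) appear to even exponent (or don't appear), so by the two-squares theorem n IS expressible as a sum of two squares.
Step 3: Build a representation. Group n = k² · m with k = 5 and m = 29 · 113 = 3277 (a product of primes ≡ 1 (mod 4)); a representation of m scales to one of n via (k·x)² + (k·y)² = k²(x² + y²). Each prime p ≡ 1 (mod 4) is itself a sum of two squares; find a² by testing p − a² for a perfect square:
  29: 29 − 1² = 28, 29 − 2² = 25 = 5² ⇒ 29 = 2² + 5².
  113: 113 − 1² = 112, 113 − 2² = 109, 113 − 3² = 104, 113 − 4² = 97, 113 − 5² = 88, 113 − 6² = 77, 113 − 7² = 64 = 8² ⇒ 113 = 7² + 8².
  Combine using the Brahmagupta–Fibonacci identity (a² + b²)(c² + d²) = (ac − bd)² + (ad + bc)² = (ac + bd)² + (ad − bc)²:
  29 · 113 = 3277: from (2² + 5²)(7² + 8²), take (2·7 − 5·8, 2·8 + 5·7) = (14 − 40, 16 + 35) = (-26, 51); dropping signs (only squares matter) gives (26, 51); check 26² + 51² = 676 + 2601 = 3277 ✓.
  Scale by k = 5: (5·26, 5·51) = (130, 255).
Step 4: Order so x ≤ y and verify: 130² + 255² = 16900 + 65025 = 81925 = n. ✓

n = 81925 = 130² + 255² (one valid representation with x ≤ y).


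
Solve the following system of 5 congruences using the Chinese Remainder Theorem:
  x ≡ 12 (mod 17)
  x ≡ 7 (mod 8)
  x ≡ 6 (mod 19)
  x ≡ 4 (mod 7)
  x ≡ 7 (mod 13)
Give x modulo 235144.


Product of moduli M = 17 · 8 · 19 · 7 · 13 = 235144.
Merge one congruence at a time:
  Start: x ≡ 12 (mod 17).
  Combine with x ≡ 7 (mod 8); new modulus lcm = 136.
    Write x = 12 + 17·t and substitute into x ≡ 7 (mod 8): 17·t ≡ 7 − 12 = -5 (mod 8).
    Reduce coefficients mod 8: 1·t ≡ 3 (mod 8).
    So t ≡ 3 (mod 8).
    Then x = 12 + 17·3 = 63, valid modulo lcm(17, 8) = 136: x ≡ 63 (mod 136).
  Combine with x ≡ 6 (mod 19); new modulus lcm = 2584.
    Write x = 63 + 136·t and substitute into x ≡ 6 (mod 19): 136·t ≡ 6 − 63 = -57 (mod 19).
    Reduce coefficients mod 19: 3·t ≡ 0 (mod 19).
    The inverse of 3 mod 19 is 13 (since 3·13 = 39 = 2·19 + 1), so t ≡ 13·0 = 0 ≡ 0 (mod 19).
    Then x = 63 + 136·0 = 63, valid modulo lcm(136, 19) = 2584: x ≡ 63 (mod 2584).
  Combine with x ≡ 4 (mod 7); new modulus lcm = 18088.
    Write x = 63 + 2584·t and substitute into x ≡ 4 (mod 7): 2584·t ≡ 4 − 63 = -59 (mod 7).
    Reduce coefficients mod 7: 1·t ≡ 4 (mod 7).
    So t ≡ 4 (mod 7).
    Then x = 63 + 2584·4 = 10399, valid modulo lcm(2584, 7) = 18088: x ≡ 10399 (mod 18088).
  Combine with x ≡ 7 (mod 13); new modulus lcm = 235144.
    Write x = 10399 + 18088·t and substitute into x ≡ 7 (mod 13): 18088·t ≡ 7 − 10399 = -10392 (mod 13).
    Reduce coefficients mod 13: 5·t ≡ 8 (mod 13).
    The inverse of 5 mod 13 is 8 (since 5·8 = 40 = 3·13 + 1), so t ≡ 8·8 = 64 ≡ 12 (mod 13).
    Then x = 10399 + 18088·12 = 227455, valid modulo lcm(18088, 13) = 235144: x ≡ 227455 (mod 235144).
Verify against each original: 227455 mod 17 = 12, 227455 mod 8 = 7, 227455 mod 19 = 6, 227455 mod 7 = 4, 227455 mod 13 = 7.

x ≡ 227455 (mod 235144).


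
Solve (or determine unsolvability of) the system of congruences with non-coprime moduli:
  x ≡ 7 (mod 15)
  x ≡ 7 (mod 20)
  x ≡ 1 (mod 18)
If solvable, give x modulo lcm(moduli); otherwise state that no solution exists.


Moduli 15, 20, 18 are not pairwise coprime, so CRT works modulo lcm(m_i) when all pairwise compatibility conditions hold.
Pairwise compatibility: gcd(m_i, m_j) must divide a_i - a_j for every pair.
Merge one congruence at a time:
  Start: x ≡ 7 (mod 15).
  Combine with x ≡ 7 (mod 20): gcd(15, 20) = 5; 7 - 7 = 0, which IS divisible by 5, so compatible.
    Write x = 7 + 15·t and substitute into x ≡ 7 (mod 20): 15·t ≡ 7 − 7 = 0 (mod 20).
    Divide the congruence (and modulus) by g = 5: 3·t ≡ 0 (mod 4).
    The inverse of 3 mod 4 is 3 (since 3·3 = 9 = 2·4 + 1), so t ≡ 3·0 = 0 ≡ 0 (mod 4).
    Then x = 7 + 15·0 = 7, valid modulo lcm(15, 20) = 60: x ≡ 7 (mod 60).
  Combine with x ≡ 1 (mod 18): gcd(60, 18) = 6; 1 - 7 = -6, which IS divisible by 6, so compatible.
    Write x = 7 + 60·t and substitute into x ≡ 1 (mod 18): 60·t ≡ 1 − 7 = -6 (mod 18).
    Divide the congruence (and modulus) by g = 6: 10·t ≡ -1 (mod 3).
    Reduce coefficients mod 3: 1·t ≡ 2 (mod 3).
    So t ≡ 2 (mod 3).
    Then x = 7 + 60·2 = 127, valid modulo lcm(60, 18) = 180: x ≡ 127 (mod 180).
Verify: 127 mod 15 = 7, 127 mod 20 = 7, 127 mod 18 = 1.

x ≡ 127 (mod 180).


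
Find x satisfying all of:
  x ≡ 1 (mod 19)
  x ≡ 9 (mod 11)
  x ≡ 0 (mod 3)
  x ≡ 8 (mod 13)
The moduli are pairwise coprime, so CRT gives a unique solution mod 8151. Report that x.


Product of moduli M = 19 · 11 · 3 · 13 = 8151.
Merge one congruence at a time:
  Start: x ≡ 1 (mod 19).
  Combine with x ≡ 9 (mod 11); new modulus lcm = 209.
    Write x = 1 + 19·t and substitute into x ≡ 9 (mod 11): 19·t ≡ 9 − 1 = 8 (mod 11).
    Reduce coefficients mod 11: 8·t ≡ 8 (mod 11).
    The inverse of 8 mod 11 is 7 (since 8·7 = 56 = 5·11 + 1), so t ≡ 7·8 = 56 ≡ 1 (mod 11).
    Then x = 1 + 19·1 = 20, valid modulo lcm(19, 11) = 209: x ≡ 20 (mod 209).
  Combine with x ≡ 0 (mod 3); new modulus lcm = 627.
    Write x = 20 + 209·t and substitute into x ≡ 0 (mod 3): 209·t ≡ 0 − 20 = -20 (mod 3).
    Reduce coefficients mod 3: 2·t ≡ 1 (mod 3).
    The inverse of 2 mod 3 is 2 (since 2·2 = 4 = 1·3 + 1), so t ≡ 2·1 = 2 ≡ 2 (mod 3).
    Then x = 20 + 209·2 = 438, valid modulo lcm(209, 3) = 627: x ≡ 438 (mod 627).
  Combine with x ≡ 8 (mod 13); new modulus lcm = 8151.
    Write x = 438 + 627·t and substitute into x ≡ 8 (mod 13): 627·t ≡ 8 − 438 = -430 (mod 13).
    Reduce coefficients mod 13: 3·t ≡ 12 (mod 13).
    The inverse of 3 mod 13 is 9 (since 3·9 = 27 = 2·13 + 1), so t ≡ 9·12 = 108 ≡ 4 (mod 13).
    Then x = 438 + 627·4 = 2946, valid modulo lcm(627, 13) = 8151: x ≡ 2946 (mod 8151).
Verify against each original: 2946 mod 19 = 1, 2946 mod 11 = 9, 2946 mod 3 = 0, 2946 mod 13 = 8.

x ≡ 2946 (mod 8151).


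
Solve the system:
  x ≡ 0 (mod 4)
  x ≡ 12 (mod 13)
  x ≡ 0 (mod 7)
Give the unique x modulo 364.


Moduli 4, 13, 7 are pairwise coprime; by CRT there is a unique solution modulo M = 4 · 13 · 7 = 364.
Solve pairwise, accumulating the modulus:
  Start with x ≡ 0 (mod 4).
  Combine with x ≡ 12 (mod 13): since gcd(4, 13) = 1, we get a unique residue mod 52.
    Write x = 0 + 4·t and substitute into x ≡ 12 (mod 13): 4·t ≡ 12 − 0 = 12 (mod 13).
    The inverse of 4 mod 13 is 10 (since 4·10 = 40 = 3·13 + 1), so t ≡ 10·12 = 120 ≡ 3 (mod 13).
    Then x = 0 + 4·3 = 12, valid modulo lcm(4, 13) = 52: x ≡ 12 (mod 52).
  Combine with x ≡ 0 (mod 7): since gcd(52, 7) = 1, we get a unique residue mod 364.
    Write x = 12 + 52·t and substitute into x ≡ 0 (mod 7): 52·t ≡ 0 − 12 = -12 (mod 7).
    Reduce coefficients mod 7: 3·t ≡ 2 (mod 7).
    The inverse of 3 mod 7 is 5 (since 3·5 = 15 = 2·7 + 1), so t ≡ 5·2 = 10 ≡ 3 (mod 7).
    Then x = 12 + 52·3 = 168, valid modulo lcm(52, 7) = 364: x ≡ 168 (mod 364).
Verify: 168 mod 4 = 0 ✓, 168 mod 13 = 12 ✓, 168 mod 7 = 0 ✓.

x ≡ 168 (mod 364).


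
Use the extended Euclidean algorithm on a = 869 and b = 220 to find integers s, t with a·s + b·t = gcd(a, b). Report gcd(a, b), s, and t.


Euclidean algorithm on (869, 220) — divide until remainder is 0:
  869 = 3 · 220 + 209
  220 = 1 · 209 + 11
  209 = 19 · 11 + 0
gcd(869, 220) = 11.
Track Bezout coefficients alongside the remainders: start with r₀ = 869 = a·1 + b·0 (s = 1, t = 0) and r₁ = 220 = a·0 + b·1 (s = 0, t = 1); each new remainder r_{k+1} = r_{k-1} − q_k·r_k inherits s_{k+1} = s_{k-1} − q_k·s_k, t_{k+1} = t_{k-1} − q_k·t_k, so r_k = a·s_k + b·t_k at every step:
  q = 3: r = 209, s = 1 − 3·0 = 1, t = 0 − 3·1 = -3  (check: 869·1 + 220·(-3) = 209)
  q = 1: r = 11, s = 0 − 1·1 = -1, t = 1 − 1·(-3) = 4  (check: 869·(-1) + 220·4 = 11)
The row with r = 11 (the gcd) gives the Bezout coefficients s = -1, t = 4.
Result: 869 · (-1) + 220 · (4) = 11.

gcd(869, 220) = 11; s = -1, t = 4 (check: 869·(-1) + 220·4 = 11).


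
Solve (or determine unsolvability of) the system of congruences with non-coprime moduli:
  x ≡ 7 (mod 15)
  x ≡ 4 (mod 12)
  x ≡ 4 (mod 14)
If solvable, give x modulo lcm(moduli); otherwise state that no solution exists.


Moduli 15, 12, 14 are not pairwise coprime, so CRT works modulo lcm(m_i) when all pairwise compatibility conditions hold.
Pairwise compatibility: gcd(m_i, m_j) must divide a_i - a_j for every pair.
Merge one congruence at a time:
  Start: x ≡ 7 (mod 15).
  Combine with x ≡ 4 (mod 12): gcd(15, 12) = 3; 4 - 7 = -3, which IS divisible by 3, so compatible.
    Write x = 7 + 15·t and substitute into x ≡ 4 (mod 12): 15·t ≡ 4 − 7 = -3 (mod 12).
    Divide the congruence (and modulus) by g = 3: 5·t ≡ -1 (mod 4).
    Reduce coefficients mod 4: 1·t ≡ 3 (mod 4).
    So t ≡ 3 (mod 4).
    Then x = 7 + 15·3 = 52, valid modulo lcm(15, 12) = 60: x ≡ 52 (mod 60).
  Combine with x ≡ 4 (mod 14): gcd(60, 14) = 2; 4 - 52 = -48, which IS divisible by 2, so compatible.
    Write x = 52 + 60·t and substitute into x ≡ 4 (mod 14): 60·t ≡ 4 − 52 = -48 (mod 14).
    Divide the congruence (and modulus) by g = 2: 30·t ≡ -24 (mod 7).
    Reduce coefficients mod 7: 2·t ≡ 4 (mod 7).
    The inverse of 2 mod 7 is 4 (since 2·4 = 8 = 1·7 + 1), so t ≡ 4·4 = 16 ≡ 2 (mod 7).
    Then x = 52 + 60·2 = 172, valid modulo lcm(60, 14) = 420: x ≡ 172 (mod 420).
Verify: 172 mod 15 = 7, 172 mod 12 = 4, 172 mod 14 = 4.

x ≡ 172 (mod 420).


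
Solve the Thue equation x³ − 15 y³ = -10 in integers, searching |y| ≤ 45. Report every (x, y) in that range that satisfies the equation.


The equation is x³ - 15y³ = -10. For fixed y, x³ = 15·y³ − 10, so a solution requires the RHS to be a perfect cube.
Strategy: iterate y from -45 to 45, compute RHS = 15·y³ − 10, and check whether it is a (positive or negative) perfect cube.
Check small values of y:
  y = 0: RHS = -10 is not a perfect cube.
  y = 1: RHS = 5 is not a perfect cube.
  y = -1: RHS = -25 is not a perfect cube.
  y = 2: RHS = 110 is not a perfect cube.
  y = -2: RHS = -130 is not a perfect cube.
  y = 3: RHS = 395 is not a perfect cube.
  y = -3: RHS = -415 is not a perfect cube.
Continuing the search up to |y| = 45 finds no solutions either.
No (x, y) in the scanned range satisfies the equation.

No integer solutions with |y| ≤ 45.


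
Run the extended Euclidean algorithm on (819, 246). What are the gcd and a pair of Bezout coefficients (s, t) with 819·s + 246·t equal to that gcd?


Euclidean algorithm on (819, 246) — divide until remainder is 0:
  819 = 3 · 246 + 81
  246 = 3 · 81 + 3
  81 = 27 · 3 + 0
gcd(819, 246) = 3.
Track Bezout coefficients alongside the remainders: start with r₀ = 819 = a·1 + b·0 (s = 1, t = 0) and r₁ = 246 = a·0 + b·1 (s = 0, t = 1); each new remainder r_{k+1} = r_{k-1} − q_k·r_k inherits s_{k+1} = s_{k-1} − q_k·s_k, t_{k+1} = t_{k-1} − q_k·t_k, so r_k = a·s_k + b·t_k at every step:
  q = 3: r = 81, s = 1 − 3·0 = 1, t = 0 − 3·1 = -3  (check: 819·1 + 246·(-3) = 81)
  q = 3: r = 3, s = 0 − 3·1 = -3, t = 1 − 3·(-3) = 10  (check: 819·(-3) + 246·10 = 3)
The row with r = 3 (the gcd) gives the Bezout coefficients s = -3, t = 10.
Result: 819 · (-3) + 246 · (10) = 3.

gcd(819, 246) = 3; s = -3, t = 10 (check: 819·(-3) + 246·10 = 3).


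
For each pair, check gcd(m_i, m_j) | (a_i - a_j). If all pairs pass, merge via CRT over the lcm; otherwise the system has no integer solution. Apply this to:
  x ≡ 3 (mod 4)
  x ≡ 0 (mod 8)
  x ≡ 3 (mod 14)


Moduli 4, 8, 14 are not pairwise coprime, so CRT works modulo lcm(m_i) when all pairwise compatibility conditions hold.
Pairwise compatibility: gcd(m_i, m_j) must divide a_i - a_j for every pair.
Merge one congruence at a time:
  Start: x ≡ 3 (mod 4).
  Combine with x ≡ 0 (mod 8): gcd(4, 8) = 4, and 0 - 3 = -3 is NOT divisible by 4.
    ⇒ system is inconsistent (no integer solution).

No solution (the system is inconsistent).


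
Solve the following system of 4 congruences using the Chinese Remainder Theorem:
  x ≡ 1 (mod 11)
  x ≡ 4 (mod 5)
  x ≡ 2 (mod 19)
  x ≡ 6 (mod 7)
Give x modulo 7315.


Product of moduli M = 11 · 5 · 19 · 7 = 7315.
Merge one congruence at a time:
  Start: x ≡ 1 (mod 11).
  Combine with x ≡ 4 (mod 5); new modulus lcm = 55.
    Write x = 1 + 11·t and substitute into x ≡ 4 (mod 5): 11·t ≡ 4 − 1 = 3 (mod 5).
    Reduce coefficients mod 5: 1·t ≡ 3 (mod 5).
    So t ≡ 3 (mod 5).
    Then x = 1 + 11·3 = 34, valid modulo lcm(11, 5) = 55: x ≡ 34 (mod 55).
  Combine with x ≡ 2 (mod 19); new modulus lcm = 1045.
    Write x = 34 + 55·t and substitute into x ≡ 2 (mod 19): 55·t ≡ 2 − 34 = -32 (mod 19).
    Reduce coefficients mod 19: 17·t ≡ 6 (mod 19).
    The inverse of 17 mod 19 is 9 (since 17·9 = 153 = 8·19 + 1), so t ≡ 9·6 = 54 ≡ 16 (mod 19).
    Then x = 34 + 55·16 = 914, valid modulo lcm(55, 19) = 1045: x ≡ 914 (mod 1045).
  Combine with x ≡ 6 (mod 7); new modulus lcm = 7315.
    Write x = 914 + 1045·t and substitute into x ≡ 6 (mod 7): 1045·t ≡ 6 − 914 = -908 (mod 7).
    Reduce coefficients mod 7: 2·t ≡ 2 (mod 7).
    The inverse of 2 mod 7 is 4 (since 2·4 = 8 = 1·7 + 1), so t ≡ 4·2 = 8 ≡ 1 (mod 7).
    Then x = 914 + 1045·1 = 1959, valid modulo lcm(1045, 7) = 7315: x ≡ 1959 (mod 7315).
Verify against each original: 1959 mod 11 = 1, 1959 mod 5 = 4, 1959 mod 19 = 2, 1959 mod 7 = 6.

x ≡ 1959 (mod 7315).


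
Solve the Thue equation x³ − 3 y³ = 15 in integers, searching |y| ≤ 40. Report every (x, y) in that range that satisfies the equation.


The equation is x³ - 3y³ = 15. For fixed y, x³ = 3·y³ + 15, so a solution requires the RHS to be a perfect cube.
Strategy: iterate y from -40 to 40, compute RHS = 3·y³ + 15, and check whether it is a (positive or negative) perfect cube.
Check small values of y:
  y = 0: RHS = 15 is not a perfect cube.
  y = 1: RHS = 18 is not a perfect cube.
  y = -1: RHS = 12 is not a perfect cube.
  y = 2: RHS = 39 is not a perfect cube.
  y = -2: RHS = -9 is not a perfect cube.
  y = 3: RHS = 96 is not a perfect cube.
  y = -3: RHS = -66 is not a perfect cube.
Continuing the search up to |y| = 40 finds no solutions either.
No (x, y) in the scanned range satisfies the equation.

No integer solutions with |y| ≤ 40.


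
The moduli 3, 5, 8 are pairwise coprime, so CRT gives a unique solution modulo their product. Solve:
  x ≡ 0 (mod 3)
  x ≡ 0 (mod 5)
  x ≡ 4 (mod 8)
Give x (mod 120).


Moduli 3, 5, 8 are pairwise coprime; by CRT there is a unique solution modulo M = 3 · 5 · 8 = 120.
Solve pairwise, accumulating the modulus:
  Start with x ≡ 0 (mod 3).
  Combine with x ≡ 0 (mod 5): since gcd(3, 5) = 1, we get a unique residue mod 15.
    Write x = 0 + 3·t and substitute into x ≡ 0 (mod 5): 3·t ≡ 0 − 0 = 0 (mod 5).
    The inverse of 3 mod 5 is 2 (since 3·2 = 6 = 1·5 + 1), so t ≡ 2·0 = 0 ≡ 0 (mod 5).
    Then x = 0 + 3·0 = 0, valid modulo lcm(3, 5) = 15: x ≡ 0 (mod 15).
  Combine with x ≡ 4 (mod 8): since gcd(15, 8) = 1, we get a unique residue mod 120.
    Write x = 0 + 15·t and substitute into x ≡ 4 (mod 8): 15·t ≡ 4 − 0 = 4 (mod 8).
    Reduce coefficients mod 8: 7·t ≡ 4 (mod 8).
    The inverse of 7 mod 8 is 7 (since 7·7 = 49 = 6·8 + 1), so t ≡ 7·4 = 28 ≡ 4 (mod 8).
    Then x = 0 + 15·4 = 60, valid modulo lcm(15, 8) = 120: x ≡ 60 (mod 120).
Verify: 60 mod 3 = 0 ✓, 60 mod 5 = 0 ✓, 60 mod 8 = 4 ✓.

x ≡ 60 (mod 120).


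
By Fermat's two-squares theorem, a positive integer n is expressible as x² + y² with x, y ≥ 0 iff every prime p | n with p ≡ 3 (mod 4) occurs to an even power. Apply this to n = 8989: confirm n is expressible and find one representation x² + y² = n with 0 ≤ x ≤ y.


Step 1: Factor n = 8989 = 89 · 101.
Step 2: Check the mod-4 condition on each prime factor: 89 ≡ 1 (mod 4), exponent 1; 101 ≡ 1 (mod 4), exponent 1.
All primes ≡ 3 (mod 4) appear to even exponent (or don't appear), so by the two-squares theorem n IS expressible as a sum of two squares.
Step 3: Build a representation. Here n = 89 · 101 is a product of primes ≡ 1 (mod 4). Each prime p ≡ 1 (mod 4) is itself a sum of two squares; find a² by testing p − a² for a perfect square:
  89: 89 − 1² = 88, 89 − 2² = 85, 89 − 3² = 80, 89 − 4² = 73, 89 − 5² = 64 = 8² ⇒ 89 = 5² + 8².
  101: 101 − 1² = 100 = 10² ⇒ 101 = 1² + 10².
  Combine using the Brahmagupta–Fibonacci identity (a² + b²)(c² + d²) = (ac − bd)² + (ad + bc)² = (ac + bd)² + (ad − bc)²:
  89 · 101 = 8989: from (5² + 8²)(1² + 10²), take (5·1 − 8·10, 5·10 + 8·1) = (5 − 80, 50 + 8) = (-75, 58); dropping signs (only squares matter) gives (75, 58); check 75² + 58² = 5625 + 3364 = 8989 ✓.
Step 4: Order so x ≤ y and verify: 58² + 75² = 3364 + 5625 = 8989 = n. ✓

n = 8989 = 58² + 75² (one valid representation with x ≤ y).


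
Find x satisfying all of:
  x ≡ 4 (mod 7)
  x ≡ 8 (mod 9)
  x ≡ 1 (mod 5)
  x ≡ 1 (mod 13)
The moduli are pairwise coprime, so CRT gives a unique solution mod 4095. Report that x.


Product of moduli M = 7 · 9 · 5 · 13 = 4095.
Merge one congruence at a time:
  Start: x ≡ 4 (mod 7).
  Combine with x ≡ 8 (mod 9); new modulus lcm = 63.
    Write x = 4 + 7·t and substitute into x ≡ 8 (mod 9): 7·t ≡ 8 − 4 = 4 (mod 9).
    The inverse of 7 mod 9 is 4 (since 7·4 = 28 = 3·9 + 1), so t ≡ 4·4 = 16 ≡ 7 (mod 9).
    Then x = 4 + 7·7 = 53, valid modulo lcm(7, 9) = 63: x ≡ 53 (mod 63).
  Combine with x ≡ 1 (mod 5); new modulus lcm = 315.
    Write x = 53 + 63·t and substitute into x ≡ 1 (mod 5): 63·t ≡ 1 − 53 = -52 (mod 5).
    Reduce coefficients mod 5: 3·t ≡ 3 (mod 5).
    The inverse of 3 mod 5 is 2 (since 3·2 = 6 = 1·5 + 1), so t ≡ 2·3 = 6 ≡ 1 (mod 5).
    Then x = 53 + 63·1 = 116, valid modulo lcm(63, 5) = 315: x ≡ 116 (mod 315).
  Combine with x ≡ 1 (mod 13); new modulus lcm = 4095.
    Write x = 116 + 315·t and substitute into x ≡ 1 (mod 13): 315·t ≡ 1 − 116 = -115 (mod 13).
    Reduce coefficients mod 13: 3·t ≡ 2 (mod 13).
    The inverse of 3 mod 13 is 9 (since 3·9 = 27 = 2·13 + 1), so t ≡ 9·2 = 18 ≡ 5 (mod 13).
    Then x = 116 + 315·5 = 1691, valid modulo lcm(315, 13) = 4095: x ≡ 1691 (mod 4095).
Verify against each original: 1691 mod 7 = 4, 1691 mod 9 = 8, 1691 mod 5 = 1, 1691 mod 13 = 1.

x ≡ 1691 (mod 4095).


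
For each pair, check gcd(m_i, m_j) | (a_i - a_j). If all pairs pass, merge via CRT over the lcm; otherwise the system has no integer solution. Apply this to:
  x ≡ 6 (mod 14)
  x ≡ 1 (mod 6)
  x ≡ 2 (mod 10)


Moduli 14, 6, 10 are not pairwise coprime, so CRT works modulo lcm(m_i) when all pairwise compatibility conditions hold.
Pairwise compatibility: gcd(m_i, m_j) must divide a_i - a_j for every pair.
Merge one congruence at a time:
  Start: x ≡ 6 (mod 14).
  Combine with x ≡ 1 (mod 6): gcd(14, 6) = 2, and 1 - 6 = -5 is NOT divisible by 2.
    ⇒ system is inconsistent (no integer solution).

No solution (the system is inconsistent).


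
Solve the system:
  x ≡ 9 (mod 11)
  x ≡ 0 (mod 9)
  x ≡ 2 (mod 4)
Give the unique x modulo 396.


Moduli 11, 9, 4 are pairwise coprime; by CRT there is a unique solution modulo M = 11 · 9 · 4 = 396.
Solve pairwise, accumulating the modulus:
  Start with x ≡ 9 (mod 11).
  Combine with x ≡ 0 (mod 9): since gcd(11, 9) = 1, we get a unique residue mod 99.
    Write x = 9 + 11·t and substitute into x ≡ 0 (mod 9): 11·t ≡ 0 − 9 = -9 (mod 9).
    Reduce coefficients mod 9: 2·t ≡ 0 (mod 9).
    The inverse of 2 mod 9 is 5 (since 2·5 = 10 = 1·9 + 1), so t ≡ 5·0 = 0 ≡ 0 (mod 9).
    Then x = 9 + 11·0 = 9, valid modulo lcm(11, 9) = 99: x ≡ 9 (mod 99).
  Combine with x ≡ 2 (mod 4): since gcd(99, 4) = 1, we get a unique residue mod 396.
    Write x = 9 + 99·t and substitute into x ≡ 2 (mod 4): 99·t ≡ 2 − 9 = -7 (mod 4).
    Reduce coefficients mod 4: 3·t ≡ 1 (mod 4).
    The inverse of 3 mod 4 is 3 (since 3·3 = 9 = 2·4 + 1), so t ≡ 3·1 = 3 ≡ 3 (mod 4).
    Then x = 9 + 99·3 = 306, valid modulo lcm(99, 4) = 396: x ≡ 306 (mod 396).
Verify: 306 mod 11 = 9 ✓, 306 mod 9 = 0 ✓, 306 mod 4 = 2 ✓.

x ≡ 306 (mod 396).


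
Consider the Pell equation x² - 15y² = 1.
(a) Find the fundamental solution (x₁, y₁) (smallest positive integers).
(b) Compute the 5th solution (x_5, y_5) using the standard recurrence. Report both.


Step 1: Find the fundamental solution (x₁, y₁) of x² - 15y² = 1.
  Expand √15 as a continued fraction. a₀ = ⌊√15⌋ = 3; iterate m_{k+1} = d_k·a_k − m_k, d_{k+1} = (15 − m_{k+1}²)/d_k, a_{k+1} = ⌊(a₀ + m_{k+1})/d_{k+1}⌋ (starting m₀ = 0, d₀ = 1), with convergents p_k = a_k·p_{k-1} + p_{k-2}, q_k = a_k·q_{k-1} + q_{k-2} (p₋₁ = 1, q₋₁ = 0):
  k = 0: a₀ = 3; p₀/q₀ = 3/1; p₀² − 15·q₀² = 9 − 15 = -6.
  k = 1: m = 3, d = 6, a = ⌊(3 + 3)/6⌋ = 1; p/q = (1·3 + 1)/(1·1 + 0) = 4/1; p² − 15·q² = 16 − 15 = 1.
  The first convergent with p² − 15·q² = 1 gives the fundamental solution (x₁, y₁) = (4, 1).
Step 2: Apply the recurrence (x_{n+1}, y_{n+1}) = (x₁x_n + 15y₁y_n, x₁y_n + y₁x_n) repeatedly.
  From (x_1, y_1) = (4, 1): x_2 = 4·4 + 15·1·1 = 31; y_2 = 4·1 + 1·4 = 8.
  From (x_2, y_2) = (31, 8): x_3 = 4·31 + 15·1·8 = 244; y_3 = 4·8 + 1·31 = 63.
  From (x_3, y_3) = (244, 63): x_4 = 4·244 + 15·1·63 = 1921; y_4 = 4·63 + 1·244 = 496.
  From (x_4, y_4) = (1921, 496): x_5 = 4·1921 + 15·1·496 = 15124; y_5 = 4·496 + 1·1921 = 3905.
Step 3: Verify x_5² - 15·y_5² = 228735376 - 228735375 = 1 (should be 1). ✓

(x_1, y_1) = (4, 1); (x_5, y_5) = (15124, 3905).


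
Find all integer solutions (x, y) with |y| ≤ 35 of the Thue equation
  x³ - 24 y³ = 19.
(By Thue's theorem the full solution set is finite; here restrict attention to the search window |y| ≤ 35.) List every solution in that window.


The equation is x³ - 24y³ = 19. For fixed y, x³ = 24·y³ + 19, so a solution requires the RHS to be a perfect cube.
Strategy: iterate y from -35 to 35, compute RHS = 24·y³ + 19, and check whether it is a (positive or negative) perfect cube.
Check small values of y:
  y = 0: RHS = 19 is not a perfect cube.
  y = 1: RHS = 43 is not a perfect cube.
  y = -1: RHS = -5 is not a perfect cube.
  y = 2: RHS = 211 is not a perfect cube.
  y = -2: RHS = -173 is not a perfect cube.
  y = 3: RHS = 667 is not a perfect cube.
  y = -3: RHS = -629 is not a perfect cube.
Continuing the search up to |y| = 35 finds no solutions either.
No (x, y) in the scanned range satisfies the equation.

No integer solutions with |y| ≤ 35.


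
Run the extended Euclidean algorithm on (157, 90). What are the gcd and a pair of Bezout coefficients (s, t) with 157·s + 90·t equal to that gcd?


Euclidean algorithm on (157, 90) — divide until remainder is 0:
  157 = 1 · 90 + 67
  90 = 1 · 67 + 23
  67 = 2 · 23 + 21
  23 = 1 · 21 + 2
  21 = 10 · 2 + 1
  2 = 2 · 1 + 0
gcd(157, 90) = 1.
Track Bezout coefficients alongside the remainders: start with r₀ = 157 = a·1 + b·0 (s = 1, t = 0) and r₁ = 90 = a·0 + b·1 (s = 0, t = 1); each new remainder r_{k+1} = r_{k-1} − q_k·r_k inherits s_{k+1} = s_{k-1} − q_k·s_k, t_{k+1} = t_{k-1} − q_k·t_k, so r_k = a·s_k + b·t_k at every step:
  q = 1: r = 67, s = 1 − 1·0 = 1, t = 0 − 1·1 = -1  (check: 157·1 + 90·(-1) = 67)
  q = 1: r = 23, s = 0 − 1·1 = -1, t = 1 − 1·(-1) = 2  (check: 157·(-1) + 90·2 = 23)
  q = 2: r = 21, s = 1 − 2·(-1) = 3, t = -1 − 2·2 = -5  (check: 157·3 + 90·(-5) = 21)
  q = 1: r = 2, s = -1 − 1·3 = -4, t = 2 − 1·(-5) = 7  (check: 157·(-4) + 90·7 = 2)
  q = 10: r = 1, s = 3 − 10·(-4) = 43, t = -5 − 10·7 = -75  (check: 157·43 + 90·(-75) = 1)
The row with r = 1 (the gcd) gives the Bezout coefficients s = 43, t = -75.
Result: 157 · (43) + 90 · (-75) = 1.

gcd(157, 90) = 1; s = 43, t = -75 (check: 157·43 + 90·(-75) = 1).


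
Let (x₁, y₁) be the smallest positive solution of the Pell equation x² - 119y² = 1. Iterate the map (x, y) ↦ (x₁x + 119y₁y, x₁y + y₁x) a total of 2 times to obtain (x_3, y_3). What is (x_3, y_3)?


Step 1: Find the fundamental solution (x₁, y₁) of x² - 119y² = 1.
  Expand √119 as a continued fraction. a₀ = ⌊√119⌋ = 10; iterate m_{k+1} = d_k·a_k − m_k, d_{k+1} = (119 − m_{k+1}²)/d_k, a_{k+1} = ⌊(a₀ + m_{k+1})/d_{k+1}⌋ (starting m₀ = 0, d₀ = 1), with convergents p_k = a_k·p_{k-1} + p_{k-2}, q_k = a_k·q_{k-1} + q_{k-2} (p₋₁ = 1, q₋₁ = 0):
  k = 0: a₀ = 10; p₀/q₀ = 10/1; p₀² − 119·q₀² = 100 − 119 = -19.
  k = 1: m = 10, d = 19, a = ⌊(10 + 10)/19⌋ = 1; p/q = (1·10 + 1)/(1·1 + 0) = 11/1; p² − 119·q² = 121 − 119 = 2.
  k = 2: m = 9, d = 2, a = ⌊(10 + 9)/2⌋ = 9; p/q = (9·11 + 10)/(9·1 + 1) = 109/10; p² − 119·q² = 11881 − 11900 = -19.
  k = 3: m = 9, d = 19, a = ⌊(10 + 9)/19⌋ = 1; p/q = (1·109 + 11)/(1·10 + 1) = 120/11; p² − 119·q² = 14400 − 14399 = 1.
  The first convergent with p² − 119·q² = 1 gives the fundamental solution (x₁, y₁) = (120, 11).
Step 2: Apply the recurrence (x_{n+1}, y_{n+1}) = (x₁x_n + 119y₁y_n, x₁y_n + y₁x_n) repeatedly.
  From (x_1, y_1) = (120, 11): x_2 = 120·120 + 119·11·11 = 28799; y_2 = 120·11 + 11·120 = 2640.
  From (x_2, y_2) = (28799, 2640): x_3 = 120·28799 + 119·11·2640 = 6911640; y_3 = 120·2640 + 11·28799 = 633589.
Step 3: Verify x_3² - 119·y_3² = 47770767489600 - 47770767489599 = 1 (should be 1). ✓

(x_1, y_1) = (120, 11); (x_3, y_3) = (6911640, 633589).


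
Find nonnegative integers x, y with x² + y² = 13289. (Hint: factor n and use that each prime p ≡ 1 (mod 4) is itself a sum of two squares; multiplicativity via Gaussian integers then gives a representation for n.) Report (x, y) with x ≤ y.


Step 1: Factor n = 13289 = 97 · 137.
Step 2: Check the mod-4 condition on each prime factor: 97 ≡ 1 (mod 4), exponent 1; 137 ≡ 1 (mod 4), exponent 1.
All primes ≡ 3 (mod 4) appear to even exponent (or don't appear), so by the two-squares theorem n IS expressible as a sum of two squares.
Step 3: Build a representation. Here n = 97 · 137 is a product of primes ≡ 1 (mod 4). Each prime p ≡ 1 (mod 4) is itself a sum of two squares; find a² by testing p − a² for a perfect square:
  97: 97 − 1² = 96, 97 − 2² = 93, 97 − 3² = 88, 97 − 4² = 81 = 9² ⇒ 97 = 4² + 9².
  137: 137 − 1² = 136, 137 − 2² = 133, 137 − 3² = 128, 137 − 4² = 121 = 11² ⇒ 137 = 4² + 11².
  Combine using the Brahmagupta–Fibonacci identity (a² + b²)(c² + d²) = (ac − bd)² + (ad + bc)² = (ac + bd)² + (ad − bc)²:
  97 · 137 = 13289: from (4² + 9²)(4² + 11²), take (4·4 − 9·11, 4·11 + 9·4) = (16 − 99, 44 + 36) = (-83, 80); dropping signs (only squares matter) gives (83, 80); check 83² + 80² = 6889 + 6400 = 13289 ✓.
Step 4: Order so x ≤ y and verify: 80² + 83² = 6400 + 6889 = 13289 = n. ✓

n = 13289 = 80² + 83² (one valid representation with x ≤ y).


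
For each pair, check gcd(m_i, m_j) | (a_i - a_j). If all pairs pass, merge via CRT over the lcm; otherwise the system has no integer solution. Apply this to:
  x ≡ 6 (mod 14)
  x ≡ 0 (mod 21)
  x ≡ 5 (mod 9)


Moduli 14, 21, 9 are not pairwise coprime, so CRT works modulo lcm(m_i) when all pairwise compatibility conditions hold.
Pairwise compatibility: gcd(m_i, m_j) must divide a_i - a_j for every pair.
Merge one congruence at a time:
  Start: x ≡ 6 (mod 14).
  Combine with x ≡ 0 (mod 21): gcd(14, 21) = 7, and 0 - 6 = -6 is NOT divisible by 7.
    ⇒ system is inconsistent (no integer solution).

No solution (the system is inconsistent).


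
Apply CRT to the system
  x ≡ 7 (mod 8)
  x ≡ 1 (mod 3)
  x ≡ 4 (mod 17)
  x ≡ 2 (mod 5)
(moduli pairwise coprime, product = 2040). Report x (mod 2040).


Product of moduli M = 8 · 3 · 17 · 5 = 2040.
Merge one congruence at a time:
  Start: x ≡ 7 (mod 8).
  Combine with x ≡ 1 (mod 3); new modulus lcm = 24.
    Write x = 7 + 8·t and substitute into x ≡ 1 (mod 3): 8·t ≡ 1 − 7 = -6 (mod 3).
    Reduce coefficients mod 3: 2·t ≡ 0 (mod 3).
    The inverse of 2 mod 3 is 2 (since 2·2 = 4 = 1·3 + 1), so t ≡ 2·0 = 0 ≡ 0 (mod 3).
    Then x = 7 + 8·0 = 7, valid modulo lcm(8, 3) = 24: x ≡ 7 (mod 24).
  Combine with x ≡ 4 (mod 17); new modulus lcm = 408.
    Write x = 7 + 24·t and substitute into x ≡ 4 (mod 17): 24·t ≡ 4 − 7 = -3 (mod 17).
    Reduce coefficients mod 17: 7·t ≡ 14 (mod 17).
    The inverse of 7 mod 17 is 5 (since 7·5 = 35 = 2·17 + 1), so t ≡ 5·14 = 70 ≡ 2 (mod 17).
    Then x = 7 + 24·2 = 55, valid modulo lcm(24, 17) = 408: x ≡ 55 (mod 408).
  Combine with x ≡ 2 (mod 5); new modulus lcm = 2040.
    Write x = 55 + 408·t and substitute into x ≡ 2 (mod 5): 408·t ≡ 2 − 55 = -53 (mod 5).
    Reduce coefficients mod 5: 3·t ≡ 2 (mod 5).
    The inverse of 3 mod 5 is 2 (since 3·2 = 6 = 1·5 + 1), so t ≡ 2·2 = 4 ≡ 4 (mod 5).
    Then x = 55 + 408·4 = 1687, valid modulo lcm(408, 5) = 2040: x ≡ 1687 (mod 2040).
Verify against each original: 1687 mod 8 = 7, 1687 mod 3 = 1, 1687 mod 17 = 4, 1687 mod 5 = 2.

x ≡ 1687 (mod 2040).


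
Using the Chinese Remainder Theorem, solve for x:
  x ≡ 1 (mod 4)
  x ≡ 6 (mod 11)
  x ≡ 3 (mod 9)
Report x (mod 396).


Moduli 4, 11, 9 are pairwise coprime; by CRT there is a unique solution modulo M = 4 · 11 · 9 = 396.
Solve pairwise, accumulating the modulus:
  Start with x ≡ 1 (mod 4).
  Combine with x ≡ 6 (mod 11): since gcd(4, 11) = 1, we get a unique residue mod 44.
    Write x = 1 + 4·t and substitute into x ≡ 6 (mod 11): 4·t ≡ 6 − 1 = 5 (mod 11).
    The inverse of 4 mod 11 is 3 (since 4·3 = 12 = 1·11 + 1), so t ≡ 3·5 = 15 ≡ 4 (mod 11).
    Then x = 1 + 4·4 = 17, valid modulo lcm(4, 11) = 44: x ≡ 17 (mod 44).
  Combine with x ≡ 3 (mod 9): since gcd(44, 9) = 1, we get a unique residue mod 396.
    Write x = 17 + 44·t and substitute into x ≡ 3 (mod 9): 44·t ≡ 3 − 17 = -14 (mod 9).
    Reduce coefficients mod 9: 8·t ≡ 4 (mod 9).
    The inverse of 8 mod 9 is 8 (since 8·8 = 64 = 7·9 + 1), so t ≡ 8·4 = 32 ≡ 5 (mod 9).
    Then x = 17 + 44·5 = 237, valid modulo lcm(44, 9) = 396: x ≡ 237 (mod 396).
Verify: 237 mod 4 = 1 ✓, 237 mod 11 = 6 ✓, 237 mod 9 = 3 ✓.

x ≡ 237 (mod 396).


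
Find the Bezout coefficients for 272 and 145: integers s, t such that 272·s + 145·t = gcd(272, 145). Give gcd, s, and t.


Euclidean algorithm on (272, 145) — divide until remainder is 0:
  272 = 1 · 145 + 127
  145 = 1 · 127 + 18
  127 = 7 · 18 + 1
  18 = 18 · 1 + 0
gcd(272, 145) = 1.
Track Bezout coefficients alongside the remainders: start with r₀ = 272 = a·1 + b·0 (s = 1, t = 0) and r₁ = 145 = a·0 + b·1 (s = 0, t = 1); each new remainder r_{k+1} = r_{k-1} − q_k·r_k inherits s_{k+1} = s_{k-1} − q_k·s_k, t_{k+1} = t_{k-1} − q_k·t_k, so r_k = a·s_k + b·t_k at every step:
  q = 1: r = 127, s = 1 − 1·0 = 1, t = 0 − 1·1 = -1  (check: 272·1 + 145·(-1) = 127)
  q = 1: r = 18, s = 0 − 1·1 = -1, t = 1 − 1·(-1) = 2  (check: 272·(-1) + 145·2 = 18)
  q = 7: r = 1, s = 1 − 7·(-1) = 8, t = -1 − 7·2 = -15  (check: 272·8 + 145·(-15) = 1)
The row with r = 1 (the gcd) gives the Bezout coefficients s = 8, t = -15.
Result: 272 · (8) + 145 · (-15) = 1.

gcd(272, 145) = 1; s = 8, t = -15 (check: 272·8 + 145·(-15) = 1).


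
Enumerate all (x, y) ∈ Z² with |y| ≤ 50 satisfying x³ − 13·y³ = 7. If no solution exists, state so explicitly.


The equation is x³ - 13y³ = 7. For fixed y, x³ = 13·y³ + 7, so a solution requires the RHS to be a perfect cube.
Strategy: iterate y from -50 to 50, compute RHS = 13·y³ + 7, and check whether it is a (positive or negative) perfect cube.
Check small values of y:
  y = 0: RHS = 7 is not a perfect cube.
  y = 1: RHS = 20 is not a perfect cube.
  y = -1: RHS = -6 is not a perfect cube.
  y = 2: RHS = 111 is not a perfect cube.
  y = -2: RHS = -97 is not a perfect cube.
  y = 3: RHS = 358 is not a perfect cube.
  y = -3: RHS = -344 is not a perfect cube.
Continuing the search up to |y| = 50 finds no solutions either.
No (x, y) in the scanned range satisfies the equation.

No integer solutions with |y| ≤ 50.


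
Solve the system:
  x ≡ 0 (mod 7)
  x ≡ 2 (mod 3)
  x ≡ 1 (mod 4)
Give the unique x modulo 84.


Moduli 7, 3, 4 are pairwise coprime; by CRT there is a unique solution modulo M = 7 · 3 · 4 = 84.
Solve pairwise, accumulating the modulus:
  Start with x ≡ 0 (mod 7).
  Combine with x ≡ 2 (mod 3): since gcd(7, 3) = 1, we get a unique residue mod 21.
    Write x = 0 + 7·t and substitute into x ≡ 2 (mod 3): 7·t ≡ 2 − 0 = 2 (mod 3).
    Reduce coefficients mod 3: 1·t ≡ 2 (mod 3).
    So t ≡ 2 (mod 3).
    Then x = 0 + 7·2 = 14, valid modulo lcm(7, 3) = 21: x ≡ 14 (mod 21).
  Combine with x ≡ 1 (mod 4): since gcd(21, 4) = 1, we get a unique residue mod 84.
    Write x = 14 + 21·t and substitute into x ≡ 1 (mod 4): 21·t ≡ 1 − 14 = -13 (mod 4).
    Reduce coefficients mod 4: 1·t ≡ 3 (mod 4).
    So t ≡ 3 (mod 4).
    Then x = 14 + 21·3 = 77, valid modulo lcm(21, 4) = 84: x ≡ 77 (mod 84).
Verify: 77 mod 7 = 0 ✓, 77 mod 3 = 2 ✓, 77 mod 4 = 1 ✓.

x ≡ 77 (mod 84).
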